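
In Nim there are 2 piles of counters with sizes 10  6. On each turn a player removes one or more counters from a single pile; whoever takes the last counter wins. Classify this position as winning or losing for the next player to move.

Winning position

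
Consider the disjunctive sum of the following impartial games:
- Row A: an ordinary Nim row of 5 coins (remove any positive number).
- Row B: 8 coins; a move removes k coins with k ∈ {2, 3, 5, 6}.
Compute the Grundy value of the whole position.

Row A is a plain Nim row of size 5, so its Grundy value is 5.
For row B, compute g(0), g(1), … with moves {2, 3, 5, 6}:
g(0) = mex{} = 0
g(1) = mex{} = 0
g(2) = mex{0} = 1
g(3) = mex{0} = 1
g(4) = mex{0,1} = 2
g(5) = mex{0,1} = 2
g(6) = mex{0,1,2} = 3
g(7) = mex{0,1,2} = 3
g(8) = mex{1,2,3} = 0
So g(8) = 0.
The value of a disjunctive sum is the nim-sum of the parts.
Combined value = 5 XOR 0 = 5.

5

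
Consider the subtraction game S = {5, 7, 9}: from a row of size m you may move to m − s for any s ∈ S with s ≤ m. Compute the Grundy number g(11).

2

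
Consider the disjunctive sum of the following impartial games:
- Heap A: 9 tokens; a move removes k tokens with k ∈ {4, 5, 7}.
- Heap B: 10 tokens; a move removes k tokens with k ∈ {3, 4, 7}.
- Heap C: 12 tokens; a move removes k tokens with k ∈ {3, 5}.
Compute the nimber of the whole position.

3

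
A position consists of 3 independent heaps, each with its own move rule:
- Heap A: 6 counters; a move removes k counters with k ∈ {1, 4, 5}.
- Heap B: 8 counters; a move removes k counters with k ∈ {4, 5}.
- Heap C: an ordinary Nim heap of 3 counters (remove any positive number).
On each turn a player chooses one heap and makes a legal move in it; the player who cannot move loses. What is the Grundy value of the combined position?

3

Build the Grundy sequence for heap A with g(k) = mex{g(k−s) : s ∈ {1, 4, 5}, s ≤ k}:
k:     0  1  2  3  4  5  6
g(k):  0  1  0  1  2  3  2
So g(6) = 2.
For heap B, compute g(0), g(1), … with moves {4, 5}:
g(0) = mex{} = 0
g(1) = mex{} = 0
g(2) = mex{} = 0
g(3) = mex{} = 0
g(4) = mex{0} = 1
g(5) = mex{0} = 1
g(6) = mex{0} = 1
g(7) = mex{0} = 1
g(8) = mex{0,1} = 2
So g(8) = 2.
Heap C is a plain Nim heap of size 3, so its Grundy value is 3.
By the Sprague-Grundy theorem, the Grundy value of a sum of independent games is the XOR of the component values.
Combined value = 2 XOR 2 XOR 3 = 3.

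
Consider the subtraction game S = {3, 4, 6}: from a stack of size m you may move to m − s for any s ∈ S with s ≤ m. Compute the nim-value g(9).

0

Build the Grundy sequence with g(k) = mex{g(k−s) : s ∈ {3, 4, 6}, s ≤ k}:
g(0) = mex{} = 0
g(1) = mex{} = 0
g(2) = mex{} = 0
g(3) = mex{0} = 1
g(4) = mex{0} = 1
g(5) = mex{0} = 1
g(6) = mex{0,1} = 2
g(7) = mex{0,1} = 2
g(8) = mex{0,1} = 2
g(9) = mex{1,2} = 0
So g(9) = 0.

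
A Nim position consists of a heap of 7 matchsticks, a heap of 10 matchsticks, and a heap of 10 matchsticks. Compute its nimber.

Compute the nim-sum pairwise:
7 XOR 10 = 13
13 XOR 10 = 7

7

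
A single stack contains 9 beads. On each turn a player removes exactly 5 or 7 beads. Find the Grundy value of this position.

1

Build the Grundy sequence with g(k) = mex{g(k−s) : s ∈ {5, 7}, s ≤ k}:
g(0) = mex{} = 0
g(1) = mex{} = 0
g(2) = mex{} = 0
g(3) = mex{} = 0
g(4) = mex{} = 0
g(5) = mex{0} = 1
g(6) = mex{0} = 1
g(7) = mex{0} = 1
g(8) = mex{0} = 1
g(9) = mex{0} = 1
So g(9) = 1.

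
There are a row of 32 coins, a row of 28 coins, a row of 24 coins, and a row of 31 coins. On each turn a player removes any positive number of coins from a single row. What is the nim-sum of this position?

59

Compute the nim-sum pairwise:
32 ^ 28 = 60
60 ^ 24 = 36
36 ^ 31 = 59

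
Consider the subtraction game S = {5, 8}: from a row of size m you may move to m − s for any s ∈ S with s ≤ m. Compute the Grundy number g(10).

2

Build the Grundy sequence with g(k) = mex{g(k−s) : s ∈ {5, 8}, s ≤ k}:
k:     0  1  2  3  4  5  6  7  8  9 10
g(k):  0  0  0  0  0  1  1  1  1  1  2
So g(10) = 2.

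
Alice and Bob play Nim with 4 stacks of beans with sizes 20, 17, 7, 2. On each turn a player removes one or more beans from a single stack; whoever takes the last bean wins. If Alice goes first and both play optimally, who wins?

Write each in binary and XOR column by column:
  10100  (20)
  10001  (17)
  00111  (7)
  00010  (2)
  -----
  00000  (0)
The nim-sum is 0, so this is a P-position: the player to move is in a losing position under optimal play; Alice is about to move from it and so loses — Bob wins.

Bob wins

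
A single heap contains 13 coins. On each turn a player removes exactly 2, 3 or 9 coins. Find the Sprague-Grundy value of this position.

Build the Grundy sequence with g(k) = mex{g(k−s) : s ∈ {2, 3, 9}, s ≤ k}:
g(0) = mex{} = 0
g(1) = mex{} = 0
g(2) = mex{0} = 1
g(3) = mex{0} = 1
g(4) = mex{0,1} = 2
g(5) = mex{1} = 0
g(6) = mex{1,2} = 0
g(7) = mex{0,2} = 1
g(8) = mex{0} = 1
g(9) = mex{0,1} = 2
g(10) = mex{0,1} = 2
g(11) = mex{1,2} = 0
g(12) = mex{1,2} = 0
g(13) = mex{0,2} = 1
So g(13) = 1.

1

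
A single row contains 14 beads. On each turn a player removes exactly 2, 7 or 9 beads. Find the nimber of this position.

Grundy values for subtraction set {2, 7, 9}:
k:     0  1  2  3  4  5  6  7  8  9 10 11 12 13 14
g(k):  0  0  1  1  0  0  1  1  2  2  3  3  2  2  3
So g(14) = 3.

3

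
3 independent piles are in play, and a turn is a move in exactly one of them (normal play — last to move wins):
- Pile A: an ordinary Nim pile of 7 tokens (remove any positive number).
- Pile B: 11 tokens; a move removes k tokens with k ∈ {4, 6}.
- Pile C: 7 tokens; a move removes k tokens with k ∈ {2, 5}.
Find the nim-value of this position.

7

Pile A is a plain Nim pile of size 7, so its Grundy value is 7.
Build the Grundy sequence for pile B with g(k) = mex{g(k−s) : s ∈ {4, 6}, s ≤ k}:
g(0) = mex{} = 0
g(1) = mex{} = 0
g(2) = mex{} = 0
g(3) = mex{} = 0
g(4) = mex{0} = 1
g(5) = mex{0} = 1
g(6) = mex{0} = 1
g(7) = mex{0} = 1
g(8) = mex{0,1} = 2
g(9) = mex{0,1} = 2
g(10) = mex{1} = 0
g(11) = mex{1} = 0
So g(11) = 0.
For pile C, compute g(0), g(1), … with moves {2, 5}:
k:     0  1  2  3  4  5  6  7
g(k):  0  0  1  1  0  2  1  0
So g(7) = 0.
By the Sprague-Grundy theorem, the Grundy value of a sum of independent games is the XOR of the component values.
Combined value = 7 XOR 0 XOR 0 = 7.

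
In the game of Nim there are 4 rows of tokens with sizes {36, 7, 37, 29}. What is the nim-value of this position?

27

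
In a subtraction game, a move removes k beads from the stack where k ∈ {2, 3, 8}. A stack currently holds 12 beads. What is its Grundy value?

1

Build the Grundy sequence with g(k) = mex{g(k−s) : s ∈ {2, 3, 8}, s ≤ k}:
k:     0  1  2  3  4  5  6  7  8  9 10 11 12
g(k):  0  0  1  1  2  0  0  1  1  2  0  0  1
So g(12) = 1.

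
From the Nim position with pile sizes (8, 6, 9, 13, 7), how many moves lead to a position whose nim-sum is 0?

3

Nim-sum: 8 XOR 6 XOR 9 XOR 13 XOR 7 = 13.
The overall nim-sum is X = 13. A pile of size p has a winning move iff p XOR X < p (reduce it to p XOR X).
  8: 8 XOR 13 = 5 < 8 — winning move (to 5).
  6: 6 XOR 13 = 11 ≥ 6 — no move.
  9: 9 XOR 13 = 4 < 9 — winning move (to 4).
  13: 13 XOR 13 = 0 < 13 — winning move (to 0).
  7: 7 XOR 13 = 10 ≥ 7 — no move.
That gives 3 winning moves.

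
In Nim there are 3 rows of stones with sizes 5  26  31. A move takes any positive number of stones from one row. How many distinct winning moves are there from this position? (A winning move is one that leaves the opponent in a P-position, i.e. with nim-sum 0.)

0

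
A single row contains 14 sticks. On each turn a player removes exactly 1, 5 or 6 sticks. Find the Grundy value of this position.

1

Grundy values for subtraction set {1, 5, 6}:
g(0) = mex{} = 0
g(1) = mex{0} = 1
g(2) = mex{1} = 0
g(3) = mex{0} = 1
g(4) = mex{1} = 0
g(5) = mex{0} = 1
g(6) = mex{0,1} = 2
g(7) = mex{0,1,2} = 3
g(8) = mex{0,1,3} = 2
g(9) = mex{0,1,2} = 3
g(10) = mex{0,1,3} = 2
g(11) = mex{1,2} = 0
g(12) = mex{0,2,3} = 1
g(13) = mex{1,2,3} = 0
g(14) = mex{0,2,3} = 1
So g(14) = 1.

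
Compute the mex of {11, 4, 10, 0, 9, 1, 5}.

The values 0, 1 are all present; 2 is the first non-negative integer missing from the set.

2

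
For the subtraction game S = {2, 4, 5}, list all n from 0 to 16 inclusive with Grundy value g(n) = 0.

0, 1, 7, 8, 14, 15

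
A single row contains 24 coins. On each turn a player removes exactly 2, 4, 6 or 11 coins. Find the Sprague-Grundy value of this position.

Compute g(0), g(1), … for moves {2, 4, 6, 11}:
k:     0  1  2  3  4  5  6  7  8  9 10 11 12 13 14 15 16 17 18 19 20 21 22 23 24
g(k):  0  0  1  1  2  2  3  3  0  0  1  1  2  2  3  3  0  0  1  1  2  2  3  3  0
So g(24) = 0.

0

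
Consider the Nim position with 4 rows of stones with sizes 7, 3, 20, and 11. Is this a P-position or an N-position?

Bitwise XOR of the heap sizes:
  00111  (7)
  00011  (3)
  10100  (20)
  01011  (11)
  -----
  11011  (27)
The nim-sum is 27 ≠ 0, so this is an N-position: the player to move can win.

N-position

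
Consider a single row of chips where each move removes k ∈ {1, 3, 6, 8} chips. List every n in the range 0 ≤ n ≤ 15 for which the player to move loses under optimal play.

0, 2, 4, 9, 11, 13

Build the Grundy sequence with g(k) = mex{g(k−s) : s ∈ {1, 3, 6, 8}, s ≤ k}:
k:     0  1  2  3  4  5  6  7  8  9 10 11 12 13 14 15
g(k):  0  1  0  1  0  1  2  3  2  0  1  0  1  0  1  2
The P-positions (g = 0) in 0..15 are 0, 2, 4, 9, 11, 13.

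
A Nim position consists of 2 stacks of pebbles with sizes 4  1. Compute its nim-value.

Nim-sum: 4 ^ 1 = 5.

5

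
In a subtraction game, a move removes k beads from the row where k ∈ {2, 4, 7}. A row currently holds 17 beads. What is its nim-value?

Build the Grundy sequence with g(k) = mex{g(k−s) : s ∈ {2, 4, 7}, s ≤ k}:
k:     0  1  2  3  4  5  6  7  8  9 10 11 12 13 14 15 16 17
g(k):  0  0  1  1  2  2  0  3  1  0  2  1  0  2  1  0  2  1
So g(17) = 1.

1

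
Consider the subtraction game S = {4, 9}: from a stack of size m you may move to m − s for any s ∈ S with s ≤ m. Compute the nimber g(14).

0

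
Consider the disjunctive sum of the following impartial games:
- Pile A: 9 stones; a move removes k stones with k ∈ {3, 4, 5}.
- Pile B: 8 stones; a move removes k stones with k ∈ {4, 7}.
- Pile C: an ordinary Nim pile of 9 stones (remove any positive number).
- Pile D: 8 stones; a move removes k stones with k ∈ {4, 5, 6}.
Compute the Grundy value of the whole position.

9

For pile A, compute g(0), g(1), … with moves {3, 4, 5}:
k:     0  1  2  3  4  5  6  7  8  9
g(k):  0  0  0  1  1  1  2  2  0  0
So g(9) = 0.
Build the Grundy sequence for pile B with g(k) = mex{g(k−s) : s ∈ {4, 7}, s ≤ k}:
g(0) = mex{} = 0
g(1) = mex{} = 0
g(2) = mex{} = 0
g(3) = mex{} = 0
g(4) = mex{0} = 1
g(5) = mex{0} = 1
g(6) = mex{0} = 1
g(7) = mex{0} = 1
g(8) = mex{0,1} = 2
So g(8) = 2.
Pile C is a plain Nim pile of size 9, so its Grundy value is 9.
For pile D, compute g(0), g(1), … with moves {4, 5, 6}:
k:     0  1  2  3  4  5  6  7  8
g(k):  0  0  0  0  1  1  1  1  2
So g(8) = 2.
By the Sprague-Grundy theorem, the Grundy value of a sum of independent games is the XOR of the component values.
Combined value = 0 ⊕ 2 ⊕ 9 ⊕ 2 = 9.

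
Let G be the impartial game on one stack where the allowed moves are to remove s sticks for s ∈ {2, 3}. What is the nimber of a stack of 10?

0

Grundy values for subtraction set {2, 3}:
k:     0  1  2  3  4  5  6  7  8  9 10
g(k):  0  0  1  1  2  0  0  1  1  2  0
So g(10) = 0.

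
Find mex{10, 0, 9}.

1

0 is in the set but 1 is not, so the mex is 1.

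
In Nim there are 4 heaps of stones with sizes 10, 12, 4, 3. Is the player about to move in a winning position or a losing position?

Winning position

Nim-sum: 10 ^ 12 ^ 4 ^ 3 = 1.
The nim-sum is 1 ≠ 0, so this is an N-position: the player to move can win.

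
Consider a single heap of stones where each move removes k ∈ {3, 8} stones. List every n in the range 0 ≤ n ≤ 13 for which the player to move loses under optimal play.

0, 1, 2, 6, 7, 11, 12, 13

Compute g(0), g(1), … for moves {3, 8}:
k:     0  1  2  3  4  5  6  7  8  9 10 11 12 13
g(k):  0  0  0  1  1  1  0  0  2  1  1  0  0  0
The P-positions (g = 0) in 0..13 are 0, 1, 2, 6, 7, 11, 12, 13.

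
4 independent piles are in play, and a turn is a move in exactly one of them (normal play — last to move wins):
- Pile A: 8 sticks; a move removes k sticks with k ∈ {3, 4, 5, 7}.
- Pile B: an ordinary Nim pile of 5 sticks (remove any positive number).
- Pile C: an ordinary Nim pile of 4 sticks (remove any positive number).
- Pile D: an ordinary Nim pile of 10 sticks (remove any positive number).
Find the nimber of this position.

9

Grundy values for pile A (subtraction set {3, 4, 5, 7}):
g(0) = mex{} = 0
g(1) = mex{} = 0
g(2) = mex{} = 0
g(3) = mex{0} = 1
g(4) = mex{0} = 1
g(5) = mex{0} = 1
g(6) = mex{0,1} = 2
g(7) = mex{0,1} = 2
g(8) = mex{0,1} = 2
So g(8) = 2.
Pile B is a plain Nim pile of size 5, so its Grundy value is 5.
Pile C is a plain Nim pile of size 4, so its Grundy value is 4.
Pile D is a plain Nim pile of size 10, so its Grundy value is 10.
By the Sprague-Grundy theorem, the Grundy value of a sum of independent games is the XOR of the component values.
Combined value = 2 XOR 5 XOR 4 XOR 10 = 9.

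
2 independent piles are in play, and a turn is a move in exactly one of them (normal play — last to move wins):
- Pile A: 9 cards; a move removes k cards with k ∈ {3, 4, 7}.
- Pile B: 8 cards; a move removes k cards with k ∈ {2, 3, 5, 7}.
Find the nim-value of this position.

7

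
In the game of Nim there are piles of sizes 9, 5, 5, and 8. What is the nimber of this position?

1

Nim-sum: 9 XOR 5 XOR 5 XOR 8 = 1.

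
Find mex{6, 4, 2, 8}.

0 is not in the set, so the mex is 0.

0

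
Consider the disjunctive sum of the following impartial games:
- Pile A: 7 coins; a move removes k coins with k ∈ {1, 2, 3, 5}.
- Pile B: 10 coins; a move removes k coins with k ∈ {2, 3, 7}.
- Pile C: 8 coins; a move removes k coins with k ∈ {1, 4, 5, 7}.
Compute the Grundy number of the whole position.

3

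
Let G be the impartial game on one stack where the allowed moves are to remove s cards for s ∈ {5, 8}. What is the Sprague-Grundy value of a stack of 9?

Compute g(0), g(1), … for moves {5, 8}:
k:     0  1  2  3  4  5  6  7  8  9
g(k):  0  0  0  0  0  1  1  1  1  1
So g(9) = 1.

1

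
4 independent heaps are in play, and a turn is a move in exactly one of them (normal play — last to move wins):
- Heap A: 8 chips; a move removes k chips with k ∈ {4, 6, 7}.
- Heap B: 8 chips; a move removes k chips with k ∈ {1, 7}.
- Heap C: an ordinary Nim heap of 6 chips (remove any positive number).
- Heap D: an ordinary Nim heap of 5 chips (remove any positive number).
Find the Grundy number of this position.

1

For heap A, compute g(0), g(1), … with moves {4, 6, 7}:
g(0) = mex{} = 0
g(1) = mex{} = 0
g(2) = mex{} = 0
g(3) = mex{} = 0
g(4) = mex{0} = 1
g(5) = mex{0} = 1
g(6) = mex{0} = 1
g(7) = mex{0} = 1
g(8) = mex{0,1} = 2
So g(8) = 2.
Build the Grundy sequence for heap B with g(k) = mex{g(k−s) : s ∈ {1, 7}, s ≤ k}:
g(0) = mex{} = 0
g(1) = mex{0} = 1
g(2) = mex{1} = 0
g(3) = mex{0} = 1
g(4) = mex{1} = 0
g(5) = mex{0} = 1
g(6) = mex{1} = 0
g(7) = mex{0} = 1
g(8) = mex{1} = 0
So g(8) = 0.
Heap C is a plain Nim heap of size 6, so its Grundy value is 6.
Heap D is a plain Nim heap of size 5, so its Grundy value is 5.
By the Sprague-Grundy theorem, the Grundy value of a sum of independent games is the XOR of the component values.
Combined value = 2 ⊕ 0 ⊕ 6 ⊕ 5 = 1.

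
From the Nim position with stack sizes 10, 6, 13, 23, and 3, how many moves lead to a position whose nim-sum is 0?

1

Compute the nim-sum pairwise:
10 ^ 6 = 12
12 ^ 13 = 1
1 ^ 23 = 22
22 ^ 3 = 21
The overall nim-sum is X = 21. A stack of size p has a winning move iff p XOR X < p (reduce it to p XOR X).
  10: 10 XOR 21 = 31 ≥ 10 — no move.
  6: 6 XOR 21 = 19 ≥ 6 — no move.
  13: 13 XOR 21 = 24 ≥ 13 — no move.
  23: 23 XOR 21 = 2 < 23 — winning move (to 2).
  3: 3 XOR 21 = 22 ≥ 3 — no move.
That gives 1 winning move.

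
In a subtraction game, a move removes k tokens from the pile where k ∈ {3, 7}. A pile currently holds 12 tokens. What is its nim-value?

0

Grundy values for subtraction set {3, 7}:
k:     0  1  2  3  4  5  6  7  8  9 10 11 12
g(k):  0  0  0  1  1  1  0  2  2  1  0  0  0
So g(12) = 0.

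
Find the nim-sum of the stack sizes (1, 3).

2

Write each in binary and XOR column by column:
  01  (1)
  11  (3)
  --
  10  (2)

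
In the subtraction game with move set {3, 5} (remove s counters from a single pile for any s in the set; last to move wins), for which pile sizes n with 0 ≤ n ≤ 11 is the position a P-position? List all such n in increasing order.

0, 1, 2, 8, 9, 10

Compute g(0), g(1), … for moves {3, 5}:
g(0) = mex{} = 0
g(1) = mex{} = 0
g(2) = mex{} = 0
g(3) = mex{0} = 1
g(4) = mex{0} = 1
g(5) = mex{0} = 1
g(6) = mex{0,1} = 2
g(7) = mex{0,1} = 2
g(8) = mex{1} = 0
g(9) = mex{1,2} = 0
g(10) = mex{1,2} = 0
g(11) = mex{0,2} = 1
The P-positions (g = 0) in 0..11 are 0, 1, 2, 8, 9, 10.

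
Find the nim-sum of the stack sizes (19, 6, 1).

20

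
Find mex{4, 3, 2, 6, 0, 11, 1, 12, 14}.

The values 0, 1, 2, 3, 4 are all present; 5 is the first non-negative integer missing from the set.

5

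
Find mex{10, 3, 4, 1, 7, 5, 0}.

2

The values 0, 1 are all present; 2 is the first non-negative integer missing from the set.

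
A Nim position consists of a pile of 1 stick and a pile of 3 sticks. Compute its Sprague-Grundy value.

Compute the nim-sum pairwise:
1 ^ 3 = 2

2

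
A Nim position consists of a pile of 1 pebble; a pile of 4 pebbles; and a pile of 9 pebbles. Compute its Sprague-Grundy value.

Compute the nim-sum pairwise:
1 XOR 4 = 5
5 XOR 9 = 12

12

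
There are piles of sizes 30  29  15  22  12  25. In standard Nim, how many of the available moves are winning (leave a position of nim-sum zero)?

Compute the nim-sum pairwise:
30 XOR 29 = 3
3 XOR 15 = 12
12 XOR 22 = 26
26 XOR 12 = 22
22 XOR 25 = 15
The overall nim-sum is X = 15. A pile of size p has a winning move iff p XOR X < p (reduce it to p XOR X).
  30: 30 XOR 15 = 17 < 30 — winning move (to 17).
  29: 29 XOR 15 = 18 < 29 — winning move (to 18).
  15: 15 XOR 15 = 0 < 15 — winning move (to 0).
  22: 22 XOR 15 = 25 ≥ 22 — no move.
  12: 12 XOR 15 = 3 < 12 — winning move (to 3).
  25: 25 XOR 15 = 22 < 25 — winning move (to 22).
That gives 5 winning moves.

5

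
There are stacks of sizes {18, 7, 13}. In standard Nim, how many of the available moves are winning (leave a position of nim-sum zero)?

1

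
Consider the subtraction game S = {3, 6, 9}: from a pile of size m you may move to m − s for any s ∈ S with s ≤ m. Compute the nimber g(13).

0

Grundy values for subtraction set {3, 6, 9}:
g(0) = mex{} = 0
g(1) = mex{} = 0
g(2) = mex{} = 0
g(3) = mex{0} = 1
g(4) = mex{0} = 1
g(5) = mex{0} = 1
g(6) = mex{0,1} = 2
g(7) = mex{0,1} = 2
g(8) = mex{0,1} = 2
g(9) = mex{0,1,2} = 3
g(10) = mex{0,1,2} = 3
g(11) = mex{0,1,2} = 3
g(12) = mex{1,2,3} = 0
g(13) = mex{1,2,3} = 0
So g(13) = 0.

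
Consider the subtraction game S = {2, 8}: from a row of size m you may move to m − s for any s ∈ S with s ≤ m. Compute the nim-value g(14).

Build the Grundy sequence with g(k) = mex{g(k−s) : s ∈ {2, 8}, s ≤ k}:
k:     0  1  2  3  4  5  6  7  8  9 10 11 12 13 14
g(k):  0  0  1  1  0  0  1  1  2  2  0  0  1  1  0
So g(14) = 0.

0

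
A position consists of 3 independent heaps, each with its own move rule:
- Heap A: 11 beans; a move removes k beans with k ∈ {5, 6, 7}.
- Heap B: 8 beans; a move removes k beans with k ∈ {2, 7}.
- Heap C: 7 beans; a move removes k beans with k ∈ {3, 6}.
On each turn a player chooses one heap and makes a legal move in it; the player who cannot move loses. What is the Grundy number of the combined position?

2

For heap A, compute g(0), g(1), … with moves {5, 6, 7}:
k:     0  1  2  3  4  5  6  7  8  9 10 11
g(k):  0  0  0  0  0  1  1  1  1  1  2  2
So g(11) = 2.
Build the Grundy sequence for heap B with g(k) = mex{g(k−s) : s ∈ {2, 7}, s ≤ k}:
k:     0  1  2  3  4  5  6  7  8
g(k):  0  0  1  1  0  0  1  1  2
So g(8) = 2.
For heap C, compute g(0), g(1), … with moves {3, 6}:
g(0) = mex{} = 0
g(1) = mex{} = 0
g(2) = mex{} = 0
g(3) = mex{0} = 1
g(4) = mex{0} = 1
g(5) = mex{0} = 1
g(6) = mex{0,1} = 2
g(7) = mex{0,1} = 2
So g(7) = 2.
The value of a disjunctive sum is the nim-sum of the parts.
Combined value = 2 ⊕ 2 ⊕ 2 = 2.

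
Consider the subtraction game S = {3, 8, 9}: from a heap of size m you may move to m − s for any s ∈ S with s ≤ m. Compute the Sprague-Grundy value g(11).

3

Build the Grundy sequence with g(k) = mex{g(k−s) : s ∈ {3, 8, 9}, s ≤ k}:
g(0) = mex{} = 0
g(1) = mex{} = 0
g(2) = mex{} = 0
g(3) = mex{0} = 1
g(4) = mex{0} = 1
g(5) = mex{0} = 1
g(6) = mex{1} = 0
g(7) = mex{1} = 0
g(8) = mex{0,1} = 2
g(9) = mex{0} = 1
g(10) = mex{0} = 1
g(11) = mex{0,1,2} = 3
So g(11) = 3.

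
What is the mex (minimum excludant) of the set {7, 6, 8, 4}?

0 is not in the set, so the mex is 0.

0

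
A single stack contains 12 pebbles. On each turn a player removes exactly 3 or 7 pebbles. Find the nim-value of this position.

0

Compute g(0), g(1), … for moves {3, 7}:
k:     0  1  2  3  4  5  6  7  8  9 10 11 12
g(k):  0  0  0  1  1  1  0  2  2  1  0  0  0
So g(12) = 0.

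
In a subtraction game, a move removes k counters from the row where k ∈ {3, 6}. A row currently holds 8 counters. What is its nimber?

2

Grundy values for subtraction set {3, 6}:
k:     0  1  2  3  4  5  6  7  8
g(k):  0  0  0  1  1  1  2  2  2
So g(8) = 2.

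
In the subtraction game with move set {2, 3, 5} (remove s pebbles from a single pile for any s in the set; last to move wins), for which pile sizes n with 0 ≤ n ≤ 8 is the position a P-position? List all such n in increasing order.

Build the Grundy sequence with g(k) = mex{g(k−s) : s ∈ {2, 3, 5}, s ≤ k}:
g(0) = mex{} = 0
g(1) = mex{} = 0
g(2) = mex{0} = 1
g(3) = mex{0} = 1
g(4) = mex{0,1} = 2
g(5) = mex{0,1} = 2
g(6) = mex{0,1,2} = 3
g(7) = mex{1,2} = 0
g(8) = mex{1,2,3} = 0
The P-positions (g = 0) in 0..8 are 0, 1, 7, 8.

0, 1, 7, 8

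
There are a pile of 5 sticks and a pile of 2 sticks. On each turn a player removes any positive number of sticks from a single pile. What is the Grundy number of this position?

7

Write each in binary and XOR column by column:
  101  (5)
  010  (2)
  ---
  111  (7)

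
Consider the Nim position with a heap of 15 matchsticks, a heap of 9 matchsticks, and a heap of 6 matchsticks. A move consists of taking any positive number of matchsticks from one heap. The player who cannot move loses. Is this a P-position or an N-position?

Compute the nim-sum pairwise:
15 ⊕ 9 = 6
6 ⊕ 6 = 0
The nim-sum is 0, so this is a P-position: the player to move is in a losing position under optimal play.

P-position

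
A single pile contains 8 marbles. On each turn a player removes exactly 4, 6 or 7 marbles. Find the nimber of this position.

Compute g(0), g(1), … for moves {4, 6, 7}:
k:     0  1  2  3  4  5  6  7  8
g(k):  0  0  0  0  1  1  1  1  2
So g(8) = 2.

2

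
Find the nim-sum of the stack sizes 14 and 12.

Bitwise XOR of the heap sizes:
  1110  (14)
  1100  (12)
  ----
  0010  (2)

2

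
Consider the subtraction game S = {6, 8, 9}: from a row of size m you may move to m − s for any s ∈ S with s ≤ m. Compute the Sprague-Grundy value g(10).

1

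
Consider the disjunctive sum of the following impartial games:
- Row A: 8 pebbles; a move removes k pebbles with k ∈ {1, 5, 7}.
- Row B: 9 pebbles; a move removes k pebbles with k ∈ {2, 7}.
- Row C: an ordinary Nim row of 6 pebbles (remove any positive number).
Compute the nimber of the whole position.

6

Build the Grundy sequence for row A with g(k) = mex{g(k−s) : s ∈ {1, 5, 7}, s ≤ k}:
g(0) = mex{} = 0
g(1) = mex{0} = 1
g(2) = mex{1} = 0
g(3) = mex{0} = 1
g(4) = mex{1} = 0
g(5) = mex{0} = 1
g(6) = mex{1} = 0
g(7) = mex{0} = 1
g(8) = mex{1} = 0
So g(8) = 0.
Grundy values for row B (subtraction set {2, 7}):
g(0) = mex{} = 0
g(1) = mex{} = 0
g(2) = mex{0} = 1
g(3) = mex{0} = 1
g(4) = mex{1} = 0
g(5) = mex{1} = 0
g(6) = mex{0} = 1
g(7) = mex{0} = 1
g(8) = mex{0,1} = 2
g(9) = mex{1} = 0
So g(9) = 0.
Row C is a plain Nim row of size 6, so its Grundy value is 6.
By the Sprague-Grundy theorem, the Grundy value of a sum of independent games is the XOR of the component values.
Combined value = 0 ⊕ 0 ⊕ 6 = 6.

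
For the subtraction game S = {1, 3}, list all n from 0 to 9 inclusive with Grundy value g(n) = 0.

0, 2, 4, 6, 8

Grundy values for subtraction set {1, 3}:
g(0) = mex{} = 0
g(1) = mex{0} = 1
g(2) = mex{1} = 0
g(3) = mex{0} = 1
g(4) = mex{1} = 0
g(5) = mex{0} = 1
g(6) = mex{1} = 0
g(7) = mex{0} = 1
g(8) = mex{1} = 0
g(9) = mex{0} = 1
The P-positions (g = 0) in 0..9 are 0, 2, 4, 6, 8.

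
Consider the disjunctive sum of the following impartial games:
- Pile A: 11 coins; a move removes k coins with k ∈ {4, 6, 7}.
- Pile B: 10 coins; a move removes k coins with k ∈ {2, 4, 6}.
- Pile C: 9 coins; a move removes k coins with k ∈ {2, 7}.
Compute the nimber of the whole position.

1

Grundy values for pile A (subtraction set {4, 6, 7}):
g(0) = mex{} = 0
g(1) = mex{} = 0
g(2) = mex{} = 0
g(3) = mex{} = 0
g(4) = mex{0} = 1
g(5) = mex{0} = 1
g(6) = mex{0} = 1
g(7) = mex{0} = 1
g(8) = mex{0,1} = 2
g(9) = mex{0,1} = 2
g(10) = mex{0,1} = 2
g(11) = mex{1} = 0
So g(11) = 0.
For pile B, compute g(0), g(1), … with moves {2, 4, 6}:
k:     0  1  2  3  4  5  6  7  8  9 10
g(k):  0  0  1  1  2  2  3  3  0  0  1
So g(10) = 1.
Grundy values for pile C (subtraction set {2, 7}):
k:     0  1  2  3  4  5  6  7  8  9
g(k):  0  0  1  1  0  0  1  1  2  0
So g(9) = 0.
The value of a disjunctive sum is the nim-sum of the parts.
Combined value = 0 ⊕ 1 ⊕ 0 = 1.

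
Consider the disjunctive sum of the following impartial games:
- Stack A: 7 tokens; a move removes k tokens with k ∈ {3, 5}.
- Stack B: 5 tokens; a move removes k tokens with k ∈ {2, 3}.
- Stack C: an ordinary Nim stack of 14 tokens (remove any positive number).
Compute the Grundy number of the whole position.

12

Grundy values for stack A (subtraction set {3, 5}):
k:     0  1  2  3  4  5  6  7
g(k):  0  0  0  1  1  1  2  2
So g(7) = 2.
Build the Grundy sequence for stack B with g(k) = mex{g(k−s) : s ∈ {2, 3}, s ≤ k}:
g(0) = mex{} = 0
g(1) = mex{} = 0
g(2) = mex{0} = 1
g(3) = mex{0} = 1
g(4) = mex{0,1} = 2
g(5) = mex{1} = 0
So g(5) = 0.
Stack C is a plain Nim stack of size 14, so its Grundy value is 14.
The value of a disjunctive sum is the nim-sum of the parts.
Combined value = 2 ⊕ 0 ⊕ 14 = 12.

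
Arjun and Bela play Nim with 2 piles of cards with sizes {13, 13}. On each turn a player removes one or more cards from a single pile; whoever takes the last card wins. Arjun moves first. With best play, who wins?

Nim-sum: 13 ⊕ 13 = 0.
The nim-sum is 0, so this is a P-position: the player to move is in a losing position under optimal play; Arjun is about to move from it and so loses — Bela wins.

Bela wins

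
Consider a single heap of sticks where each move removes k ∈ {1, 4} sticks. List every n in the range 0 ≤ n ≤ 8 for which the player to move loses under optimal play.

0, 2, 5, 7

Build the Grundy sequence with g(k) = mex{g(k−s) : s ∈ {1, 4}, s ≤ k}:
k:     0  1  2  3  4  5  6  7  8
g(k):  0  1  0  1  2  0  1  0  1
The P-positions (g = 0) in 0..8 are 0, 2, 5, 7.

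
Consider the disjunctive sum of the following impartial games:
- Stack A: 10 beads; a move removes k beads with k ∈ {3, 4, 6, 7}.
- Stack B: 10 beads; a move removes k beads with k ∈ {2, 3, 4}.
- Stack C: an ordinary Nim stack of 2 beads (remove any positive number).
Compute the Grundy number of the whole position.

Build the Grundy sequence for stack A with g(k) = mex{g(k−s) : s ∈ {3, 4, 6, 7}, s ≤ k}:
k:     0  1  2  3  4  5  6  7  8  9 10
g(k):  0  0  0  1  1  1  2  2  2  3  0
So g(10) = 0.
For stack B, compute g(0), g(1), … with moves {2, 3, 4}:
k:     0  1  2  3  4  5  6  7  8  9 10
g(k):  0  0  1  1  2  2  0  0  1  1  2
So g(10) = 2.
Stack C is a plain Nim stack of size 2, so its Grundy value is 2.
By the Sprague-Grundy theorem, the Grundy value of a sum of independent games is the XOR of the component values.
Combined value = 0 ⊕ 2 ⊕ 2 = 0.

0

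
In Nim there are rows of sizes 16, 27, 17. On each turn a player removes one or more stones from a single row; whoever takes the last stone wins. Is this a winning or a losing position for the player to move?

Compute the nim-sum pairwise:
16 XOR 27 = 11
11 XOR 17 = 26
The nim-sum is 26 ≠ 0, so this is an N-position: the player to move can win.

Winning position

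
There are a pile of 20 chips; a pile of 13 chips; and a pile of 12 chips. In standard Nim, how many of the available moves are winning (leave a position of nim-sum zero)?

Bitwise XOR of the heap sizes:
  10100  (20)
  01101  (13)
  01100  (12)
  -----
  10101  (21)
The overall nim-sum is X = 21. A pile of size p has a winning move iff p XOR X < p (reduce it to p XOR X).
  20: 20 XOR 21 = 1 < 20 — winning move (to 1).
  13: 13 XOR 21 = 24 ≥ 13 — no move.
  12: 12 XOR 21 = 25 ≥ 12 — no move.
That gives 1 winning move.

1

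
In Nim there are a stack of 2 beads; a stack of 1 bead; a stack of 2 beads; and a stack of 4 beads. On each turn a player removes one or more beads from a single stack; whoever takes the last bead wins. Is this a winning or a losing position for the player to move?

Winning position

In binary:
  010  (2)
  001  (1)
  010  (2)
  100  (4)
  ---
  101  (5)
The nim-sum is 5 ≠ 0, so this is an N-position: the player to move can win.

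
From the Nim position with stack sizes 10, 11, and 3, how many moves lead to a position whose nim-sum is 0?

3

Bitwise XOR of the heap sizes:
  1010  (10)
  1011  (11)
  0011  (3)
  ----
  0010  (2)
The overall nim-sum is X = 2. A stack of size p has a winning move iff p XOR X < p (reduce it to p XOR X).
  10: 10 XOR 2 = 8 < 10 — winning move (to 8).
  11: 11 XOR 2 = 9 < 11 — winning move (to 9).
  3: 3 XOR 2 = 1 < 3 — winning move (to 1).
That gives 3 winning moves.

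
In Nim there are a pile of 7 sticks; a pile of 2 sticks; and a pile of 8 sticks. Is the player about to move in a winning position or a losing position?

Compute the nim-sum pairwise:
7 ⊕ 2 = 5
5 ⊕ 8 = 13
The nim-sum is 13 ≠ 0, so this is an N-position: the player to move can win.

Winning position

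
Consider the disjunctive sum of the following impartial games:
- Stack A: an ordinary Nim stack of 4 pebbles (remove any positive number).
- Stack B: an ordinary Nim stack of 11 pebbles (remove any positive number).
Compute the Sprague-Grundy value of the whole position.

15

Stack A is a plain Nim stack of size 4, so its Grundy value is 4.
Stack B is a plain Nim stack of size 11, so its Grundy value is 11.
By the Sprague-Grundy theorem, the Grundy value of a sum of independent games is the XOR of the component values.
Combined value = 4 XOR 11 = 15.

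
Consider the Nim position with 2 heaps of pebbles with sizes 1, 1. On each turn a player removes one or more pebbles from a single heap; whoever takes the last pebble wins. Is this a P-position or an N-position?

In binary:
  1  (1)
  1  (1)
  -
  0  (0)
The nim-sum is 0, so this is a P-position: the player to move is in a losing position under optimal play.

P-position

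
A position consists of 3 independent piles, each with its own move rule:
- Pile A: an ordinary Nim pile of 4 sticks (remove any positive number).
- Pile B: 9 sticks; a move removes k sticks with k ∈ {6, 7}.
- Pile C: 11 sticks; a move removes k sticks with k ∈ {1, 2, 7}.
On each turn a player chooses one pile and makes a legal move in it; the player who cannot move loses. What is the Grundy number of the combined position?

7

Pile A is a plain Nim pile of size 4, so its Grundy value is 4.
For pile B, compute g(0), g(1), … with moves {6, 7}:
k:     0  1  2  3  4  5  6  7  8  9
g(k):  0  0  0  0  0  0  1  1  1  1
So g(9) = 1.
For pile C, compute g(0), g(1), … with moves {1, 2, 7}:
k:     0  1  2  3  4  5  6  7  8  9 10 11
g(k):  0  1  2  0  1  2  0  1  2  0  1  2
So g(11) = 2.
By the Sprague-Grundy theorem, the Grundy value of a sum of independent games is the XOR of the component values.
Combined value = 4 XOR 1 XOR 2 = 7.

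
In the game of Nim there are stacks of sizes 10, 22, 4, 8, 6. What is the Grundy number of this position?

Compute the nim-sum pairwise:
10 XOR 22 = 28
28 XOR 4 = 24
24 XOR 8 = 16
16 XOR 6 = 22

22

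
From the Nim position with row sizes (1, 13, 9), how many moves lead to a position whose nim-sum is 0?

1

Nim-sum: 1 ⊕ 13 ⊕ 9 = 5.
The overall nim-sum is X = 5. A row of size p has a winning move iff p XOR X < p (reduce it to p XOR X).
  1: 1 XOR 5 = 4 ≥ 1 — no move.
  13: 13 XOR 5 = 8 < 13 — winning move (to 8).
  9: 9 XOR 5 = 12 ≥ 9 — no move.
That gives 1 winning move.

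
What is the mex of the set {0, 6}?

1

0 is in the set but 1 is not, so the mex is 1.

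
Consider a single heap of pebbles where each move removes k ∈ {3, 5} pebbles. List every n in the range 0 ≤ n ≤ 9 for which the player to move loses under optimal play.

0, 1, 2, 8, 9

Compute g(0), g(1), … for moves {3, 5}:
g(0) = mex{} = 0
g(1) = mex{} = 0
g(2) = mex{} = 0
g(3) = mex{0} = 1
g(4) = mex{0} = 1
g(5) = mex{0} = 1
g(6) = mex{0,1} = 2
g(7) = mex{0,1} = 2
g(8) = mex{1} = 0
g(9) = mex{1,2} = 0
The P-positions (g = 0) in 0..9 are 0, 1, 2, 8, 9.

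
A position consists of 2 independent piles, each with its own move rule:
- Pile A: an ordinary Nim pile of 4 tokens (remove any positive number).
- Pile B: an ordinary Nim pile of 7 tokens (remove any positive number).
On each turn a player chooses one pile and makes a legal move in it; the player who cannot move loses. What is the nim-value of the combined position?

3

Pile A is a plain Nim pile of size 4, so its Grundy value is 4.
Pile B is a plain Nim pile of size 7, so its Grundy value is 7.
By the Sprague-Grundy theorem, the Grundy value of a sum of independent games is the XOR of the component values.
Combined value = 4 ⊕ 7 = 3.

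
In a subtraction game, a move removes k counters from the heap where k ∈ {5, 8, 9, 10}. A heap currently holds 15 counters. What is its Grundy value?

Build the Grundy sequence with g(k) = mex{g(k−s) : s ∈ {5, 8, 9, 10}, s ≤ k}:
k:     0  1  2  3  4  5  6  7  8  9 10 11 12 13 14 15
g(k):  0  0  0  0  0  1  1  1  1  1  2  2  2  2  2  0
So g(15) = 0.

0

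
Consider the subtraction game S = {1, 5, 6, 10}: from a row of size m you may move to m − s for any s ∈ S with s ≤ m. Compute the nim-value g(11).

0

Compute g(0), g(1), … for moves {1, 5, 6, 10}:
g(0) = mex{} = 0
g(1) = mex{0} = 1
g(2) = mex{1} = 0
g(3) = mex{0} = 1
g(4) = mex{1} = 0
g(5) = mex{0} = 1
g(6) = mex{0,1} = 2
g(7) = mex{0,1,2} = 3
g(8) = mex{0,1,3} = 2
g(9) = mex{0,1,2} = 3
g(10) = mex{0,1,3} = 2
g(11) = mex{1,2} = 0
So g(11) = 0.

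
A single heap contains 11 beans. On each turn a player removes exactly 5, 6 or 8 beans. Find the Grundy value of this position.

Compute g(0), g(1), … for moves {5, 6, 8}:
g(0) = mex{} = 0
g(1) = mex{} = 0
g(2) = mex{} = 0
g(3) = mex{} = 0
g(4) = mex{} = 0
g(5) = mex{0} = 1
g(6) = mex{0} = 1
g(7) = mex{0} = 1
g(8) = mex{0} = 1
g(9) = mex{0} = 1
g(10) = mex{0,1} = 2
g(11) = mex{0,1} = 2
So g(11) = 2.

2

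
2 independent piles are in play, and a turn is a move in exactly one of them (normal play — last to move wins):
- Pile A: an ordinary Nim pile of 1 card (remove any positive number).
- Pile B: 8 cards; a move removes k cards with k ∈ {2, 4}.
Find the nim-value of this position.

Pile A is a plain Nim pile of size 1, so its Grundy value is 1.
Build the Grundy sequence for pile B with g(k) = mex{g(k−s) : s ∈ {2, 4}, s ≤ k}:
k:     0  1  2  3  4  5  6  7  8
g(k):  0  0  1  1  2  2  0  0  1
So g(8) = 1.
The value of a disjunctive sum is the nim-sum of the parts.
Combined value = 1 ⊕ 1 = 0.

0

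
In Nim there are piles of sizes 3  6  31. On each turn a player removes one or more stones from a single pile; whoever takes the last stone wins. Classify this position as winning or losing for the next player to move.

Winning position

Write each in binary and XOR column by column:
  00011  (3)
  00110  (6)
  11111  (31)
  -----
  11010  (26)
The nim-sum is 26 ≠ 0, so this is an N-position: the player to move can win.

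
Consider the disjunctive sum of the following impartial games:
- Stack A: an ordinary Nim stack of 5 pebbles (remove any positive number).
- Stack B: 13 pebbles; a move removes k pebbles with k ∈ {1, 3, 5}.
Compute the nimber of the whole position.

Stack A is a plain Nim stack of size 5, so its Grundy value is 5.
Build the Grundy sequence for stack B with g(k) = mex{g(k−s) : s ∈ {1, 3, 5}, s ≤ k}:
k:     0  1  2  3  4  5  6  7  8  9 10 11 12 13
g(k):  0  1  0  1  0  1  0  1  0  1  0  1  0  1
So g(13) = 1.
The value of a disjunctive sum is the nim-sum of the parts.
Combined value = 5 ⊕ 1 = 4.

4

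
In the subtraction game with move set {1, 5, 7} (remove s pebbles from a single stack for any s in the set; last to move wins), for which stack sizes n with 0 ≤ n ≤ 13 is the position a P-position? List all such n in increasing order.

0, 2, 4, 6, 8, 10, 12

Build the Grundy sequence with g(k) = mex{g(k−s) : s ∈ {1, 5, 7}, s ≤ k}:
g(0) = mex{} = 0
g(1) = mex{0} = 1
g(2) = mex{1} = 0
g(3) = mex{0} = 1
g(4) = mex{1} = 0
g(5) = mex{0} = 1
g(6) = mex{1} = 0
g(7) = mex{0} = 1
g(8) = mex{1} = 0
g(9) = mex{0} = 1
g(10) = mex{1} = 0
g(11) = mex{0} = 1
g(12) = mex{1} = 0
g(13) = mex{0} = 1
The P-positions (g = 0) in 0..13 are 0, 2, 4, 6, 8, 10, 12.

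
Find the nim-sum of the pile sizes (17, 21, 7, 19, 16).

0

In binary:
  10001  (17)
  10101  (21)
  00111  (7)
  10011  (19)
  10000  (16)
  -----
  00000  (0)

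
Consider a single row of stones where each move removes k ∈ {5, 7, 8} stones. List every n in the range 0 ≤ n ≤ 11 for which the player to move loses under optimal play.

Compute g(0), g(1), … for moves {5, 7, 8}:
g(0) = mex{} = 0
g(1) = mex{} = 0
g(2) = mex{} = 0
g(3) = mex{} = 0
g(4) = mex{} = 0
g(5) = mex{0} = 1
g(6) = mex{0} = 1
g(7) = mex{0} = 1
g(8) = mex{0} = 1
g(9) = mex{0} = 1
g(10) = mex{0,1} = 2
g(11) = mex{0,1} = 2
The P-positions (g = 0) in 0..11 are 0, 1, 2, 3, 4.

0, 1, 2, 3, 4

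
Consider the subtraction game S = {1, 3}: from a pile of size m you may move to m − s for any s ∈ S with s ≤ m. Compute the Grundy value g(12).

Build the Grundy sequence with g(k) = mex{g(k−s) : s ∈ {1, 3}, s ≤ k}:
k:     0  1  2  3  4  5  6  7  8  9 10 11 12
g(k):  0  1  0  1  0  1  0  1  0  1  0  1  0
So g(12) = 0.

0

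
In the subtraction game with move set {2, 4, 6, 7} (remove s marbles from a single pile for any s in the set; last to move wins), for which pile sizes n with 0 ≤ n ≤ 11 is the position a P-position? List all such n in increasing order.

0, 1, 9, 10

Compute g(0), g(1), … for moves {2, 4, 6, 7}:
g(0) = mex{} = 0
g(1) = mex{} = 0
g(2) = mex{0} = 1
g(3) = mex{0} = 1
g(4) = mex{0,1} = 2
g(5) = mex{0,1} = 2
g(6) = mex{0,1,2} = 3
g(7) = mex{0,1,2} = 3
g(8) = mex{0,1,2,3} = 4
g(9) = mex{1,2,3} = 0
g(10) = mex{1,2,3,4} = 0
g(11) = mex{0,2,3} = 1
The P-positions (g = 0) in 0..11 are 0, 1, 9, 10.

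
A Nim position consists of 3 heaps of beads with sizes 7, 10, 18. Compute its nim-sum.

31

Nim-sum: 7 XOR 10 XOR 18 = 31.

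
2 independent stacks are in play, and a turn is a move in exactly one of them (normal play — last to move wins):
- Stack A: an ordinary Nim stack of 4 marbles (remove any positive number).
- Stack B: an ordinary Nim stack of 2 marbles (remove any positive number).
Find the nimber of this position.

6

Stack A is a plain Nim stack of size 4, so its Grundy value is 4.
Stack B is a plain Nim stack of size 2, so its Grundy value is 2.
By the Sprague-Grundy theorem, the Grundy value of a sum of independent games is the XOR of the component values.
Combined value = 4 ⊕ 2 = 6.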